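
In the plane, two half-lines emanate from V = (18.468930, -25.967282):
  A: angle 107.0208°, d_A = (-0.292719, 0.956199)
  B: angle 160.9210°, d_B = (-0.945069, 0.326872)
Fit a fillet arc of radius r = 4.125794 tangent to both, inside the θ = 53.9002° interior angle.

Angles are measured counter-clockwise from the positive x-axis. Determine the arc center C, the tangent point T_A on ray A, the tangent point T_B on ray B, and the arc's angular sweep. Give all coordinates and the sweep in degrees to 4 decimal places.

center=(12.1485,-19.4156) T_A=(16.0936,-18.2079) T_B=(10.7999,-23.3148) sweep=126.0998

bisector direction at 133.9709° = (-0.694293,0.719693)
center distance |VC| = r/sin(θ/2) = 4.125794/sin(26.9501°) = 9.103406
C = V + |VC|·bis = (12.1485,-19.4156)
T_A = V + ((C−V)·d_A)·d_A = V + 8.1148·d_A = (16.0936,-18.2079)
T_B = V + ((C−V)·d_B)·d_B = V + 8.1148·d_B = (10.7999,-23.3148)
sweep = 180° − θ = 126.0998°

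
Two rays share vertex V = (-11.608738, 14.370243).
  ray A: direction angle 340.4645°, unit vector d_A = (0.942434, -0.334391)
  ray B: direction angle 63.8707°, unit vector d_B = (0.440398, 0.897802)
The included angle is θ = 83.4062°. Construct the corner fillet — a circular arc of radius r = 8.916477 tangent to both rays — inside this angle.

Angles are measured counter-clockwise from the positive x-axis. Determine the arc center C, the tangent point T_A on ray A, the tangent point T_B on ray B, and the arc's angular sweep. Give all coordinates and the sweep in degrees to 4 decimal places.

bisector direction at 22.1676° = (0.926084,0.377317)
center distance |VC| = r/sin(θ/2) = 8.916477/sin(41.7031°) = 13.402779
C = V + |VC|·bis = (0.8034,19.4273)
T_A = V + ((C−V)·d_A)·d_A = V + 10.0065·d_A = (-2.1782,11.0241)
T_B = V + ((C−V)·d_B)·d_B = V + 10.0065·d_B = (-7.2019,23.3541)
sweep = 180° − θ = 96.5938°

center=(0.8034,19.4273) T_A=(-2.1782,11.0241) T_B=(-7.2019,23.3541) sweep=96.5938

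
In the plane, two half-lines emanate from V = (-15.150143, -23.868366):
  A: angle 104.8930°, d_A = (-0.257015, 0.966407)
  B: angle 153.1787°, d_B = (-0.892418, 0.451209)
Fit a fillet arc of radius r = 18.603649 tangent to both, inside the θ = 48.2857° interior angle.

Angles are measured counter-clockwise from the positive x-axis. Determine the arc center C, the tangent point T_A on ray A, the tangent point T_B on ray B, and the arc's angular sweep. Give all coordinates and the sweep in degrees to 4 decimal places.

center=(-43.7964,11.4616) T_A=(-25.8177,16.2430) T_B=(-52.1906,-5.1406) sweep=131.7143

bisector direction at 129.0359° = (-0.629807,0.776752)
center distance |VC| = r/sin(θ/2) = 18.603649/sin(24.1428°) = 45.484245
C = V + |VC|·bis = (-43.7964,11.4616)
T_A = V + ((C−V)·d_A)·d_A = V + 41.5057·d_A = (-25.8177,16.2430)
T_B = V + ((C−V)·d_B)·d_B = V + 41.5057·d_B = (-52.1906,-5.1406)
sweep = 180° − θ = 131.7143°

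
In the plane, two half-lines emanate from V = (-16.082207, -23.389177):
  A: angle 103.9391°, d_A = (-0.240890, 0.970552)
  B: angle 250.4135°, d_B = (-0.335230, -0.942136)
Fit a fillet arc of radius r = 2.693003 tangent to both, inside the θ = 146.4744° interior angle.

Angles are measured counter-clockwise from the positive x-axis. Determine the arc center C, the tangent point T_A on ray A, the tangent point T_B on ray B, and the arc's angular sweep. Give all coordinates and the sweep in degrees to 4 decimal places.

bisector direction at 177.1763° = (-0.998786,0.049263)
center distance |VC| = r/sin(θ/2) = 2.693003/sin(73.2372°) = 2.812515
C = V + |VC|·bis = (-18.8913,-23.2506)
T_A = V + ((C−V)·d_A)·d_A = V + 0.8112·d_A = (-16.2776,-22.6019)
T_B = V + ((C−V)·d_B)·d_B = V + 0.8112·d_B = (-16.3541,-24.1534)
sweep = 180° − θ = 33.5256°

center=(-18.8913,-23.2506) T_A=(-16.2776,-22.6019) T_B=(-16.3541,-24.1534) sweep=33.5256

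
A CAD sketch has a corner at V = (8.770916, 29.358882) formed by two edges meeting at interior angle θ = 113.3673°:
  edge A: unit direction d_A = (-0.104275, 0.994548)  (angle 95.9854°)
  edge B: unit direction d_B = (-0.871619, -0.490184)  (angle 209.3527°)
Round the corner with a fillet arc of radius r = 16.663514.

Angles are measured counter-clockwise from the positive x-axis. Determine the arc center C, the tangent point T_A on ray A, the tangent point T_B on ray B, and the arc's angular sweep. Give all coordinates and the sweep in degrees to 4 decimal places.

center=(-8.9438,38.5143) T_A=(7.6288,40.2519) T_B=(-0.7757,23.9900) sweep=66.6327

bisector direction at 152.6690° = (-0.888369,0.459130)
center distance |VC| = r/sin(θ/2) = 16.663514/sin(56.6837°) = 19.940766
C = V + |VC|·bis = (-8.9438,38.5143)
T_A = V + ((C−V)·d_A)·d_A = V + 10.9527·d_A = (7.6288,40.2519)
T_B = V + ((C−V)·d_B)·d_B = V + 10.9527·d_B = (-0.7757,23.9900)
sweep = 180° − θ = 66.6327°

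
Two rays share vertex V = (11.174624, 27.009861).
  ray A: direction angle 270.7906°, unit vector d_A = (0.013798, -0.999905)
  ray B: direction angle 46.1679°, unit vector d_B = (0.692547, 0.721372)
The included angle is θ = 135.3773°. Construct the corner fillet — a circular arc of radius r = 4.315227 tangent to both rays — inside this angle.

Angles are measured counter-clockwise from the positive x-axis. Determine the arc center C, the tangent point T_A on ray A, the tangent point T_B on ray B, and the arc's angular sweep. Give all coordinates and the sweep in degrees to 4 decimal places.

bisector direction at 338.4792° = (0.930285,-0.366838)
center distance |VC| = r/sin(θ/2) = 4.315227/sin(67.6886°) = 4.664432
C = V + |VC|·bis = (15.5139,25.2988)
T_A = V + ((C−V)·d_A)·d_A = V + 1.7708·d_A = (11.1991,25.2392)
T_B = V + ((C−V)·d_B)·d_B = V + 1.7708·d_B = (12.4010,28.2873)
sweep = 180° − θ = 44.6227°

center=(15.5139,25.2988) T_A=(11.1991,25.2392) T_B=(12.4010,28.2873) sweep=44.6227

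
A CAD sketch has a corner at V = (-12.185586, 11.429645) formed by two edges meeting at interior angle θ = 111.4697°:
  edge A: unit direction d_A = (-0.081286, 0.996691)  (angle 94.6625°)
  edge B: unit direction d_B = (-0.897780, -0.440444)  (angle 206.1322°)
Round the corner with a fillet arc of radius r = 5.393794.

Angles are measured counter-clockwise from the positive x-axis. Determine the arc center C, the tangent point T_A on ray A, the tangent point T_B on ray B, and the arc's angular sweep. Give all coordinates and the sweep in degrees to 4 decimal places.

bisector direction at 150.3974° = (-0.869472,0.493982)
center distance |VC| = r/sin(θ/2) = 5.393794/sin(55.7349°) = 6.526533
C = V + |VC|·bis = (-17.8602,14.6536)
T_A = V + ((C−V)·d_A)·d_A = V + 3.6746·d_A = (-12.4843,15.0921)
T_B = V + ((C−V)·d_B)·d_B = V + 3.6746·d_B = (-15.4846,9.8112)
sweep = 180° − θ = 68.5303°

center=(-17.8602,14.6536) T_A=(-12.4843,15.0921) T_B=(-15.4846,9.8112) sweep=68.5303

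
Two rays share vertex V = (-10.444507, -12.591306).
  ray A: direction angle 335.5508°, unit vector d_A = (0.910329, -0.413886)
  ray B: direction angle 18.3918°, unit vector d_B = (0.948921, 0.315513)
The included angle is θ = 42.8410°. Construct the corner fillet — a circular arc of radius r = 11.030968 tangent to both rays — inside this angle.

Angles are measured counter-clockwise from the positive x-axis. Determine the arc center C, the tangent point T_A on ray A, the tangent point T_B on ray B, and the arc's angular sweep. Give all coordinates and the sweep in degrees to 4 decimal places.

center=(19.7178,-14.1872) T_A=(15.1522,-24.2290) T_B=(16.2373,-3.7197) sweep=137.1590

bisector direction at 356.9713° = (0.998603,-0.052836)
center distance |VC| = r/sin(θ/2) = 11.030968/sin(21.4205°) = 30.204462
C = V + |VC|·bis = (19.7178,-14.1872)
T_A = V + ((C−V)·d_A)·d_A = V + 28.1181·d_A = (15.1522,-24.2290)
T_B = V + ((C−V)·d_B)·d_B = V + 28.1181·d_B = (16.2373,-3.7197)
sweep = 180° − θ = 137.1590°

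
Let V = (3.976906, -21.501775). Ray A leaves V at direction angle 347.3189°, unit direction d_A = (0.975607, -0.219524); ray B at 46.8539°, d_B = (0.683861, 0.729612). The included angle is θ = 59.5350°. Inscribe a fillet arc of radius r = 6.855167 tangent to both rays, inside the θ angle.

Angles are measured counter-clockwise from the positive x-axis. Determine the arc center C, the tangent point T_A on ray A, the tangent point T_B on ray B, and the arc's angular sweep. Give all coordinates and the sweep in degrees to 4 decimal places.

bisector direction at 17.0864° = (0.955863,0.293813)
center distance |VC| = r/sin(θ/2) = 6.855167/sin(29.7675°) = 13.807493
C = V + |VC|·bis = (17.1750,-17.4449)
T_A = V + ((C−V)·d_A)·d_A = V + 11.9856·d_A = (15.6701,-24.1329)
T_B = V + ((C−V)·d_B)·d_B = V + 11.9856·d_B = (12.1734,-12.7570)
sweep = 180° − θ = 120.4650°

center=(17.1750,-17.4449) T_A=(15.6701,-24.1329) T_B=(12.1734,-12.7570) sweep=120.4650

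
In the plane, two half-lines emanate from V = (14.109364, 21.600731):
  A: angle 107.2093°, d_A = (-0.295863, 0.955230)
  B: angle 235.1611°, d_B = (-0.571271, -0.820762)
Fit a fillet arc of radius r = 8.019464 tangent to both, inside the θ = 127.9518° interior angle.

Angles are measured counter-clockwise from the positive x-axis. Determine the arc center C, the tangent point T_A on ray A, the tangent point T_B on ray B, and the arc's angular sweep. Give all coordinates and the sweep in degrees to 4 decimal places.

center=(5.2905,22.9683) T_A=(12.9509,25.3410) T_B=(11.8725,18.3870) sweep=52.0482

bisector direction at 171.1852° = (-0.988189,0.153241)
center distance |VC| = r/sin(θ/2) = 8.019464/sin(63.9759°) = 8.924303
C = V + |VC|·bis = (5.2905,22.9683)
T_A = V + ((C−V)·d_A)·d_A = V + 3.9155·d_A = (12.9509,25.3410)
T_B = V + ((C−V)·d_B)·d_B = V + 3.9155·d_B = (11.8725,18.3870)
sweep = 180° − θ = 52.0482°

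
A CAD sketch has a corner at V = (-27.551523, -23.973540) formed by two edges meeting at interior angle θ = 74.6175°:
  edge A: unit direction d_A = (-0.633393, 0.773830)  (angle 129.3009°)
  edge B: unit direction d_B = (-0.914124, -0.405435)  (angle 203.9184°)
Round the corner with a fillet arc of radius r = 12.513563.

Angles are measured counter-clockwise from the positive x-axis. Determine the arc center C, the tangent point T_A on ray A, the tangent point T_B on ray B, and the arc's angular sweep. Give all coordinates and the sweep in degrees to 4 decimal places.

center=(-47.6360,-19.1923) T_A=(-37.9526,-11.2663) T_B=(-42.5625,-30.6313) sweep=105.3825

bisector direction at 166.6097° = (-0.972815,0.231584)
center distance |VC| = r/sin(θ/2) = 12.513563/sin(37.3088°) = 20.645701
C = V + |VC|·bis = (-47.6360,-19.1923)
T_A = V + ((C−V)·d_A)·d_A = V + 16.4212·d_A = (-37.9526,-11.2663)
T_B = V + ((C−V)·d_B)·d_B = V + 16.4212·d_B = (-42.5625,-30.6313)
sweep = 180° − θ = 105.3825°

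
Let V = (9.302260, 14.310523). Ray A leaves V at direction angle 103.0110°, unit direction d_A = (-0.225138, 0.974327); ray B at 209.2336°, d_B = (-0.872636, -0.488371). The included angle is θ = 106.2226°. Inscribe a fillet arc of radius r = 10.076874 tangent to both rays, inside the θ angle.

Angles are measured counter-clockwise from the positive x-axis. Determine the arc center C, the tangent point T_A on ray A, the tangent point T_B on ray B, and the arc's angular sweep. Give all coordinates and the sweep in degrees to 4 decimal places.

center=(-2.2186,19.4105) T_A=(7.5996,21.6792) T_B=(2.7027,10.6171) sweep=73.7774

bisector direction at 156.1223° = (-0.914412,0.404786)
center distance |VC| = r/sin(θ/2) = 10.076874/sin(53.1113°) = 12.599194
C = V + |VC|·bis = (-2.2186,19.4105)
T_A = V + ((C−V)·d_A)·d_A = V + 7.5628·d_A = (7.5996,21.6792)
T_B = V + ((C−V)·d_B)·d_B = V + 7.5628·d_B = (2.7027,10.6171)
sweep = 180° − θ = 73.7774°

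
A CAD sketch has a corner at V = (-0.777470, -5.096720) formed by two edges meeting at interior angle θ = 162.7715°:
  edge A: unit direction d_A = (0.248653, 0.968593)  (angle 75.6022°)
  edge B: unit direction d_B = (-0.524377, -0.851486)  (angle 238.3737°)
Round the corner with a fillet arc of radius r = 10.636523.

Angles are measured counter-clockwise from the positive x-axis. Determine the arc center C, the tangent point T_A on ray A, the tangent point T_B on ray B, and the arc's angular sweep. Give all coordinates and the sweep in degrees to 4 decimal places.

center=(-10.6793,-0.8912) T_A=(-0.3768,-3.5360) T_B=(-1.6224,-6.4687) sweep=17.2285

bisector direction at 156.9879° = (-0.920423,0.390925)
center distance |VC| = r/sin(θ/2) = 10.636523/sin(81.3858°) = 10.757881
C = V + |VC|·bis = (-10.6793,-0.8912)
T_A = V + ((C−V)·d_A)·d_A = V + 1.6113·d_A = (-0.3768,-3.5360)
T_B = V + ((C−V)·d_B)·d_B = V + 1.6113·d_B = (-1.6224,-6.4687)
sweep = 180° − θ = 17.2285°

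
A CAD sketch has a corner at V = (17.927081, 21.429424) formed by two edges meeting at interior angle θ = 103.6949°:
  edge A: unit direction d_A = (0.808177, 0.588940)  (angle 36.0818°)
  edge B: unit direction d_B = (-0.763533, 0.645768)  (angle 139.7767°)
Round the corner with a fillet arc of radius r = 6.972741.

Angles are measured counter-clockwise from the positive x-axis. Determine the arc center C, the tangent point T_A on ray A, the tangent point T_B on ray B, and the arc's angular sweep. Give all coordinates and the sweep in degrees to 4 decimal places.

bisector direction at 87.9293° = (0.036134,0.999347)
center distance |VC| = r/sin(θ/2) = 6.972741/sin(51.8475°) = 8.867012
C = V + |VC|·bis = (18.2475,30.2906)
T_A = V + ((C−V)·d_A)·d_A = V + 5.4777·d_A = (22.3540,24.6554)
T_B = V + ((C−V)·d_B)·d_B = V + 5.4777·d_B = (13.7447,24.9667)
sweep = 180° − θ = 76.3051°

center=(18.2475,30.2906) T_A=(22.3540,24.6554) T_B=(13.7447,24.9667) sweep=76.3051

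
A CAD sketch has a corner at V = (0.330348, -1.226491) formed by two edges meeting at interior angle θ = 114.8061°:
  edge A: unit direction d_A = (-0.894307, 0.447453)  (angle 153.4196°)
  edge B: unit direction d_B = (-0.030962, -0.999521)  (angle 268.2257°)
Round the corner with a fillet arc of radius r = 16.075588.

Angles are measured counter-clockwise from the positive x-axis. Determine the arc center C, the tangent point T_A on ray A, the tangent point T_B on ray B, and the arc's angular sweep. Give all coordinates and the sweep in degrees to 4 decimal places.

center=(-16.0558,-11.0034) T_A=(-8.8627,3.3731) T_B=(0.0121,-11.5011) sweep=65.1939

bisector direction at 210.8227° = (-0.858757,-0.512382)
center distance |VC| = r/sin(θ/2) = 16.075588/sin(57.4031°) = 19.081245
C = V + |VC|·bis = (-16.0558,-11.0034)
T_A = V + ((C−V)·d_A)·d_A = V + 10.2796·d_A = (-8.8627,3.3731)
T_B = V + ((C−V)·d_B)·d_B = V + 10.2796·d_B = (0.0121,-11.5011)
sweep = 180° − θ = 65.1939°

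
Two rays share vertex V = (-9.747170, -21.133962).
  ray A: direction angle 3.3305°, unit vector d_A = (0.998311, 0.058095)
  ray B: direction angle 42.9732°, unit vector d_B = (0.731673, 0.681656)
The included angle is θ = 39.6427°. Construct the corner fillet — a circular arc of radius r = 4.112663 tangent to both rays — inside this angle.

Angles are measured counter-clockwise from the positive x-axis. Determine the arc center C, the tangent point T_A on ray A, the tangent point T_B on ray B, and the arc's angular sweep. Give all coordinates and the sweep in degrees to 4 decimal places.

bisector direction at 23.1518° = (0.919466,0.393169)
center distance |VC| = r/sin(θ/2) = 4.112663/sin(19.8213°) = 12.128583
C = V + |VC|·bis = (1.4047,-16.3654)
T_A = V + ((C−V)·d_A)·d_A = V + 11.4100·d_A = (1.6436,-20.4711)
T_B = V + ((C−V)·d_B)·d_B = V + 11.4100·d_B = (-1.3988,-13.3563)
sweep = 180° − θ = 140.3573°

center=(1.4047,-16.3654) T_A=(1.6436,-20.4711) T_B=(-1.3988,-13.3563) sweep=140.3573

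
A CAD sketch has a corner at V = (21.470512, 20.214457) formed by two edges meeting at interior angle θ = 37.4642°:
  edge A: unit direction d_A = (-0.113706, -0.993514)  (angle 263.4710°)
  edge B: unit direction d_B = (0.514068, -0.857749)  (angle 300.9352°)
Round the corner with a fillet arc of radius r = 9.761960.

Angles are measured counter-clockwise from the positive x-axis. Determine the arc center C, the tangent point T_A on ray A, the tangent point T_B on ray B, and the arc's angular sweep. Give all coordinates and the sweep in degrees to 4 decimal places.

center=(27.8959,-9.4962) T_A=(18.1972,-8.3862) T_B=(36.2692,-4.4779) sweep=142.5358

bisector direction at 282.2031° = (0.211378,-0.977404)
center distance |VC| = r/sin(θ/2) = 9.761960/sin(18.7321°) = 30.397491
C = V + |VC|·bis = (27.8959,-9.4962)
T_A = V + ((C−V)·d_A)·d_A = V + 28.7874·d_A = (18.1972,-8.3862)
T_B = V + ((C−V)·d_B)·d_B = V + 28.7874·d_B = (36.2692,-4.4779)
sweep = 180° − θ = 142.5358°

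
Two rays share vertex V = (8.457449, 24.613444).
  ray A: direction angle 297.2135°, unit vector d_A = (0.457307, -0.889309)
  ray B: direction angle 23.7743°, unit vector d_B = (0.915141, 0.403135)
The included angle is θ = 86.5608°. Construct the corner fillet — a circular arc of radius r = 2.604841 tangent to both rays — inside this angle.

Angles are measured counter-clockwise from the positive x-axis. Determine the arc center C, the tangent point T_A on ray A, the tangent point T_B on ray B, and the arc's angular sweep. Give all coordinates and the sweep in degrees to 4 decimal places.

center=(12.0389,23.3448) T_A=(9.7224,22.1535) T_B=(10.9888,25.7285) sweep=93.4392

bisector direction at 340.4939° = (0.942606,-0.333907)
center distance |VC| = r/sin(θ/2) = 2.604841/sin(43.2804°) = 3.799530
C = V + |VC|·bis = (12.0389,23.3448)
T_A = V + ((C−V)·d_A)·d_A = V + 2.7661·d_A = (9.7224,22.1535)
T_B = V + ((C−V)·d_B)·d_B = V + 2.7661·d_B = (10.9888,25.7285)
sweep = 180° − θ = 93.4392°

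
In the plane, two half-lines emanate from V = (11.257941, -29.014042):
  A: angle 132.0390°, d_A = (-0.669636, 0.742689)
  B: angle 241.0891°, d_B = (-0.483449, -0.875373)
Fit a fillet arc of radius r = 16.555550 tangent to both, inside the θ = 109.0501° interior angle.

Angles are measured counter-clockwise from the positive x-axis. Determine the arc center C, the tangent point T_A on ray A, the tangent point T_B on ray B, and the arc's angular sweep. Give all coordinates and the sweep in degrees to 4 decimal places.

center=(-8.9381,-31.3380) T_A=(3.3575,-20.2518) T_B=(5.5542,-39.3417) sweep=70.9499

bisector direction at 186.5640° = (-0.993445,-0.114314)
center distance |VC| = r/sin(θ/2) = 16.555550/sin(54.5251°) = 20.329290
C = V + |VC|·bis = (-8.9381,-31.3380)
T_A = V + ((C−V)·d_A)·d_A = V + 11.7980·d_A = (3.3575,-20.2518)
T_B = V + ((C−V)·d_B)·d_B = V + 11.7980·d_B = (5.5542,-39.3417)
sweep = 180° − θ = 70.9499°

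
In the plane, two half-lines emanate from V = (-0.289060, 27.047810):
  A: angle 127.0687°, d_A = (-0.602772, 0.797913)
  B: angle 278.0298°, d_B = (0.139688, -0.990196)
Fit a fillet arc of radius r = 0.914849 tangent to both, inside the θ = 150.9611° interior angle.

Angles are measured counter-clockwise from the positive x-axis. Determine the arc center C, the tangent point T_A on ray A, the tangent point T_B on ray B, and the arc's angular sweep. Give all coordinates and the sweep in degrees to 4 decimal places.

center=(-1.1618,26.6854) T_A=(-0.4319,27.2369) T_B=(-0.2560,26.8132) sweep=29.0389

bisector direction at 202.5493° = (-0.923550,-0.383477)
center distance |VC| = r/sin(θ/2) = 0.914849/sin(75.4805°) = 0.945031
C = V + |VC|·bis = (-1.1618,26.6854)
T_A = V + ((C−V)·d_A)·d_A = V + 0.2369·d_A = (-0.4319,27.2369)
T_B = V + ((C−V)·d_B)·d_B = V + 0.2369·d_B = (-0.2560,26.8132)
sweep = 180° − θ = 29.0389°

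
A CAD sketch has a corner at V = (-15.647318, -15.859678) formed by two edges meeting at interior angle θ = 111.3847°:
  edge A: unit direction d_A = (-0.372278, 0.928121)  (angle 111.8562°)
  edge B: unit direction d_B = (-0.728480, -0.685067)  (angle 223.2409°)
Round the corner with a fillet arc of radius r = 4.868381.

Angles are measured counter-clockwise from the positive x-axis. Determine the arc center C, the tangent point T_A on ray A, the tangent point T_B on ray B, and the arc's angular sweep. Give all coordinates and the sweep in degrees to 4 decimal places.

bisector direction at 167.5486° = (-0.976479,0.215612)
center distance |VC| = r/sin(θ/2) = 4.868381/sin(55.6923°) = 5.893759
C = V + |VC|·bis = (-21.4025,-14.5889)
T_A = V + ((C−V)·d_A)·d_A = V + 3.3219·d_A = (-16.8840,-12.7765)
T_B = V + ((C−V)·d_B)·d_B = V + 3.3219·d_B = (-18.0673,-18.1354)
sweep = 180° − θ = 68.6153°

center=(-21.4025,-14.5889) T_A=(-16.8840,-12.7765) T_B=(-18.0673,-18.1354) sweep=68.6153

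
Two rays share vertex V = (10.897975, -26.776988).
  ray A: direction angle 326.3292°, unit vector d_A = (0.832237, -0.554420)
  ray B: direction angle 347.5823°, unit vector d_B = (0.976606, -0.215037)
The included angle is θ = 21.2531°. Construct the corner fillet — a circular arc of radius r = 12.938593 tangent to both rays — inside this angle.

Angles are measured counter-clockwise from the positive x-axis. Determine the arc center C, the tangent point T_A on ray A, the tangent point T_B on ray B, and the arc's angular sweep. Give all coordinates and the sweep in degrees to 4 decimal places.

bisector direction at 336.9558° = (0.920203,-0.391442)
center distance |VC| = r/sin(θ/2) = 12.938593/sin(10.6265°) = 70.163315
C = V + |VC|·bis = (75.4625,-54.2419)
T_A = V + ((C−V)·d_A)·d_A = V + 68.9600·d_A = (68.2890,-65.0098)
T_B = V + ((C−V)·d_B)·d_B = V + 68.9600·d_B = (78.2447,-41.6059)
sweep = 180° − θ = 158.7469°

center=(75.4625,-54.2419) T_A=(68.2890,-65.0098) T_B=(78.2447,-41.6059) sweep=158.7469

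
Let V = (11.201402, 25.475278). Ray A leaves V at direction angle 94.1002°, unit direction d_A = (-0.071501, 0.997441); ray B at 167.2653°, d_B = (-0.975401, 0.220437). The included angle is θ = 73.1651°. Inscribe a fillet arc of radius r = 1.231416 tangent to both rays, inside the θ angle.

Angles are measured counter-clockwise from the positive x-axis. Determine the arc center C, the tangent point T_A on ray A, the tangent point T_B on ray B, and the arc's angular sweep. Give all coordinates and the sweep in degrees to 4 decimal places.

bisector direction at 130.6827° = (-0.651870,0.758331)
center distance |VC| = r/sin(θ/2) = 1.231416/sin(36.5825°) = 2.066202
C = V + |VC|·bis = (9.8545,27.0421)
T_A = V + ((C−V)·d_A)·d_A = V + 1.6592·d_A = (11.0828,27.1302)
T_B = V + ((C−V)·d_B)·d_B = V + 1.6592·d_B = (9.5831,25.8410)
sweep = 180° − θ = 106.8349°

center=(9.8545,27.0421) T_A=(11.0828,27.1302) T_B=(9.5831,25.8410) sweep=106.8349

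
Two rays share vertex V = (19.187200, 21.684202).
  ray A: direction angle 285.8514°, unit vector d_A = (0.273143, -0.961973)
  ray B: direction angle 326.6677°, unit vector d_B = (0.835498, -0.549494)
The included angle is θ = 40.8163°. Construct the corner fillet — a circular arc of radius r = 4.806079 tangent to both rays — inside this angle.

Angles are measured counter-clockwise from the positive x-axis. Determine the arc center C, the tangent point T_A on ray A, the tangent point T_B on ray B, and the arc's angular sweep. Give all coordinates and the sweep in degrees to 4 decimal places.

bisector direction at 306.2596° = (0.591444,-0.806346)
center distance |VC| = r/sin(θ/2) = 4.806079/sin(20.4081°) = 13.782636
C = V + |VC|·bis = (27.3389,10.5706)
T_A = V + ((C−V)·d_A)·d_A = V + 12.9175·d_A = (22.7155,9.2579)
T_B = V + ((C−V)·d_B)·d_B = V + 12.9175·d_B = (29.9798,14.5861)
sweep = 180° − θ = 139.1837°

center=(27.3389,10.5706) T_A=(22.7155,9.2579) T_B=(29.9798,14.5861) sweep=139.1837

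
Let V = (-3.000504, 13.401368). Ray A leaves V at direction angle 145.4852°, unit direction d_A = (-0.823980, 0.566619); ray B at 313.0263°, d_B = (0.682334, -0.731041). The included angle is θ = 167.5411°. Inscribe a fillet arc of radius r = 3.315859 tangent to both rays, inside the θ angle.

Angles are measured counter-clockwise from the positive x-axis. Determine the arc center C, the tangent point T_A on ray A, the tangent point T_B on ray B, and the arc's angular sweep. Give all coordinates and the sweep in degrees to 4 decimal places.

bisector direction at 229.2557° = (-0.652684,-0.757630)
center distance |VC| = r/sin(θ/2) = 3.315859/sin(83.7706°) = 3.335554
C = V + |VC|·bis = (-5.1776,10.8743)
T_A = V + ((C−V)·d_A)·d_A = V + 0.3619·d_A = (-3.2987,13.6065)
T_B = V + ((C−V)·d_B)·d_B = V + 0.3619·d_B = (-2.7535,13.1368)
sweep = 180° − θ = 12.4589°

center=(-5.1776,10.8743) T_A=(-3.2987,13.6065) T_B=(-2.7535,13.1368) sweep=12.4589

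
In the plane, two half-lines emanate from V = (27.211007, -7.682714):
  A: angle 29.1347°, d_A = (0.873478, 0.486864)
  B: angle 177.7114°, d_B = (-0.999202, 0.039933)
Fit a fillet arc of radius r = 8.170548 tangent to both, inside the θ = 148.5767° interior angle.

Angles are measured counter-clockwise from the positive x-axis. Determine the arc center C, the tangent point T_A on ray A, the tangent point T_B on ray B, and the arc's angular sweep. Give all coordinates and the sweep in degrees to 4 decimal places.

bisector direction at 103.4231° = (-0.232139,0.972683)
center distance |VC| = r/sin(θ/2) = 8.170548/sin(74.2883°) = 8.487676
C = V + |VC|·bis = (25.2407,0.5731)
T_A = V + ((C−V)·d_A)·d_A = V + 2.2984·d_A = (29.2186,-6.5637)
T_B = V + ((C−V)·d_B)·d_B = V + 2.2984·d_B = (24.9144,-7.5909)
sweep = 180° − θ = 31.4233°

center=(25.2407,0.5731) T_A=(29.2186,-6.5637) T_B=(24.9144,-7.5909) sweep=31.4233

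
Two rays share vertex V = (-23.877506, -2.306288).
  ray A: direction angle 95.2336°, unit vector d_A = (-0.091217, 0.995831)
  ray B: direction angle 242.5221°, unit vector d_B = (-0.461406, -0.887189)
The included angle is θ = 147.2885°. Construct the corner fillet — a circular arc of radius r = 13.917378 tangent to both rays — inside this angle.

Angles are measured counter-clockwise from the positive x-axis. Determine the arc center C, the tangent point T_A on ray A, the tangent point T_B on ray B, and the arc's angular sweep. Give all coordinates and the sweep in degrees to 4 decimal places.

bisector direction at 168.8778° = (-0.981218,0.192901)
center distance |VC| = r/sin(θ/2) = 13.917378/sin(73.6442°) = 14.504343
C = V + |VC|·bis = (-38.1094,0.4916)
T_A = V + ((C−V)·d_A)·d_A = V + 4.0844·d_A = (-24.2501,1.7611)
T_B = V + ((C−V)·d_B)·d_B = V + 4.0844·d_B = (-25.7621,-5.9299)
sweep = 180° − θ = 32.7115°

center=(-38.1094,0.4916) T_A=(-24.2501,1.7611) T_B=(-25.7621,-5.9299) sweep=32.7115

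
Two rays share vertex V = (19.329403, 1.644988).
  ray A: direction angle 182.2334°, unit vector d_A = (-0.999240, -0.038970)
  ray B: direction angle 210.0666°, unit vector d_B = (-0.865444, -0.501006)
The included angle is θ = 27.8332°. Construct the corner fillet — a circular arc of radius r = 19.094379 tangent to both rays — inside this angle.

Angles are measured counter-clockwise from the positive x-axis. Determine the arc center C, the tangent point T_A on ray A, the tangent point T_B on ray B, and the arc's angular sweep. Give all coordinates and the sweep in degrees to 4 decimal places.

bisector direction at 196.1500° = (-0.960537,-0.278153)
center distance |VC| = r/sin(θ/2) = 19.094379/sin(13.9166°) = 79.391446
C = V + |VC|·bis = (-56.9290,-20.4380)
T_A = V + ((C−V)·d_A)·d_A = V + 77.0611·d_A = (-57.6731,-1.3581)
T_B = V + ((C−V)·d_B)·d_B = V + 77.0611·d_B = (-47.3626,-36.9631)
sweep = 180° − θ = 152.1668°

center=(-56.9290,-20.4380) T_A=(-57.6731,-1.3581) T_B=(-47.3626,-36.9631) sweep=152.1668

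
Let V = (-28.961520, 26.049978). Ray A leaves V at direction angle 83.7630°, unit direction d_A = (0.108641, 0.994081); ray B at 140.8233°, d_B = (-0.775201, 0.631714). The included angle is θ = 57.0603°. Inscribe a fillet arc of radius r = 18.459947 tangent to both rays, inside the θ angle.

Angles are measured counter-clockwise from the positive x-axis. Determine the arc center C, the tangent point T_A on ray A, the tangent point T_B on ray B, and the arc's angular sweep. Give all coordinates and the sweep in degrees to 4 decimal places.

bisector direction at 112.2932° = (-0.379346,0.925255)
center distance |VC| = r/sin(θ/2) = 18.459947/sin(28.5301°) = 38.649769
C = V + |VC|·bis = (-43.6231,61.8109)
T_A = V + ((C−V)·d_A)·d_A = V + 33.9564·d_A = (-25.2725,59.8054)
T_B = V + ((C−V)·d_B)·d_B = V + 33.9564·d_B = (-55.2845,47.5007)
sweep = 180° − θ = 122.9397°

center=(-43.6231,61.8109) T_A=(-25.2725,59.8054) T_B=(-55.2845,47.5007) sweep=122.9397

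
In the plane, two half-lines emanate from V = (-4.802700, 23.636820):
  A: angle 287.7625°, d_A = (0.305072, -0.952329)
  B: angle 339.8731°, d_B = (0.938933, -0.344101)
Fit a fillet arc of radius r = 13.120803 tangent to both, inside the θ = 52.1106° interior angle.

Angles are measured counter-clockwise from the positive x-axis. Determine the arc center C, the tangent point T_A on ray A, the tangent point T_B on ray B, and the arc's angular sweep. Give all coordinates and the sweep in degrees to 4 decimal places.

bisector direction at 313.8178° = (0.692367,-0.721545)
center distance |VC| = r/sin(θ/2) = 13.120803/sin(26.0553°) = 29.871710
C = V + |VC|·bis = (15.8795,2.0830)
T_A = V + ((C−V)·d_A)·d_A = V + 26.8359·d_A = (3.3842,-1.9198)
T_B = V + ((C−V)·d_B)·d_B = V + 26.8359·d_B = (20.3944,14.4026)
sweep = 180° − θ = 127.8894°

center=(15.8795,2.0830) T_A=(3.3842,-1.9198) T_B=(20.3944,14.4026) sweep=127.8894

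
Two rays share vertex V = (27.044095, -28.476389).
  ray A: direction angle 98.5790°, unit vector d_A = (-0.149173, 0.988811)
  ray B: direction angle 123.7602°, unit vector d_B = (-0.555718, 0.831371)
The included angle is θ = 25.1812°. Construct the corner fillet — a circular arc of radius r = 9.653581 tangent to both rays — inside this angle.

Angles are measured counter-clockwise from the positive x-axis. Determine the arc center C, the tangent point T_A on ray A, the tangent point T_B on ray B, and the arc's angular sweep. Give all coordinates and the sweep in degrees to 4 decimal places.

bisector direction at 111.1696° = (-0.361130,0.932516)
center distance |VC| = r/sin(θ/2) = 9.653581/sin(12.5906°) = 44.285909
C = V + |VC|·bis = (11.0511,12.8209)
T_A = V + ((C−V)·d_A)·d_A = V + 43.2209·d_A = (20.5967,14.2610)
T_B = V + ((C−V)·d_B)·d_B = V + 43.2209·d_B = (3.0254,7.4562)
sweep = 180° − θ = 154.8188°

center=(11.0511,12.8209) T_A=(20.5967,14.2610) T_B=(3.0254,7.4562) sweep=154.8188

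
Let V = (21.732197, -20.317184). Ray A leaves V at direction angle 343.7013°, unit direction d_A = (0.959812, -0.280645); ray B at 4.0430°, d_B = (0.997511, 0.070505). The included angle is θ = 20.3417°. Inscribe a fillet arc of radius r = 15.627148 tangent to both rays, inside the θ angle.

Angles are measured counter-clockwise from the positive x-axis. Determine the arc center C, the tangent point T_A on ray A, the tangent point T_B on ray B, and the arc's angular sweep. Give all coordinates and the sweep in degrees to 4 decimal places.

bisector direction at 353.8721° = (0.994286,-0.106747)
center distance |VC| = r/sin(θ/2) = 15.627148/sin(10.1708°) = 88.496967
C = V + |VC|·bis = (109.7235,-29.7640)
T_A = V + ((C−V)·d_A)·d_A = V + 87.1063·d_A = (105.3378,-44.7631)
T_B = V + ((C−V)·d_B)·d_B = V + 87.1063·d_B = (108.6217,-14.1757)
sweep = 180° − θ = 159.6583°

center=(109.7235,-29.7640) T_A=(105.3378,-44.7631) T_B=(108.6217,-14.1757) sweep=159.6583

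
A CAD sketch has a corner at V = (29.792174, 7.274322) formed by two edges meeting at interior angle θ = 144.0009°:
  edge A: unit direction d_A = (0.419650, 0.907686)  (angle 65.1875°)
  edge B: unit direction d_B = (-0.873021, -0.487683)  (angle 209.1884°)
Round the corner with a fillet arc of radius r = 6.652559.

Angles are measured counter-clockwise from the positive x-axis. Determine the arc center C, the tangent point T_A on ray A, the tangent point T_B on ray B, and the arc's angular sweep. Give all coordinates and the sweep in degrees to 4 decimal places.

bisector direction at 137.1880° = (-0.733587,0.679596)
center distance |VC| = r/sin(θ/2) = 6.652559/sin(72.0005°) = 6.994897
C = V + |VC|·bis = (24.6608,12.0280)
T_A = V + ((C−V)·d_A)·d_A = V + 2.1615·d_A = (30.6992,9.2363)
T_B = V + ((C−V)·d_B)·d_B = V + 2.1615·d_B = (27.9051,6.2202)
sweep = 180° − θ = 35.9991°

center=(24.6608,12.0280) T_A=(30.6992,9.2363) T_B=(27.9051,6.2202) sweep=35.9991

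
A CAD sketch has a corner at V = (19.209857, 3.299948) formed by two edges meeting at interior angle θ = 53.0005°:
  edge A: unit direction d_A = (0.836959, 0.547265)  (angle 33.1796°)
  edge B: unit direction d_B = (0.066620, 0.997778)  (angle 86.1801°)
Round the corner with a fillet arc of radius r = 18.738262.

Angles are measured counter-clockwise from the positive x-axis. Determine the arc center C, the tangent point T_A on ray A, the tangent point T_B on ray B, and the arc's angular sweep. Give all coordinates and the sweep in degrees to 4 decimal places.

bisector direction at 59.6798° = (0.504831,0.863218)
center distance |VC| = r/sin(θ/2) = 18.738262/sin(26.5003°) = 41.995047
C = V + |VC|·bis = (40.4103,39.5508)
T_A = V + ((C−V)·d_A)·d_A = V + 37.5827·d_A = (50.6651,23.8677)
T_B = V + ((C−V)·d_B)·d_B = V + 37.5827·d_B = (21.7136,40.7992)
sweep = 180° − θ = 126.9995°

center=(40.4103,39.5508) T_A=(50.6651,23.8677) T_B=(21.7136,40.7992) sweep=126.9995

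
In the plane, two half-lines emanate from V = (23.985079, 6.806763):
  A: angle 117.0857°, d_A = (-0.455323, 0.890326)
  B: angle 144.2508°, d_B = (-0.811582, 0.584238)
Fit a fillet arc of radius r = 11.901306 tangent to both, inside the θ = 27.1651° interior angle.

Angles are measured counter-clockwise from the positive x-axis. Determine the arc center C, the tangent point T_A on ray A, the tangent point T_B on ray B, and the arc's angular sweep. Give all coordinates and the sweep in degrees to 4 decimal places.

bisector direction at 130.6683° = (-0.651678,0.758496)
center distance |VC| = r/sin(θ/2) = 11.901306/sin(13.5825°) = 50.677047
C = V + |VC|·bis = (-9.0400,45.2451)
T_A = V + ((C−V)·d_A)·d_A = V + 49.2597·d_A = (1.5560,50.6640)
T_B = V + ((C−V)·d_B)·d_B = V + 49.2597·d_B = (-15.9932,35.5862)
sweep = 180° − θ = 152.8349°

center=(-9.0400,45.2451) T_A=(1.5560,50.6640) T_B=(-15.9932,35.5862) sweep=152.8349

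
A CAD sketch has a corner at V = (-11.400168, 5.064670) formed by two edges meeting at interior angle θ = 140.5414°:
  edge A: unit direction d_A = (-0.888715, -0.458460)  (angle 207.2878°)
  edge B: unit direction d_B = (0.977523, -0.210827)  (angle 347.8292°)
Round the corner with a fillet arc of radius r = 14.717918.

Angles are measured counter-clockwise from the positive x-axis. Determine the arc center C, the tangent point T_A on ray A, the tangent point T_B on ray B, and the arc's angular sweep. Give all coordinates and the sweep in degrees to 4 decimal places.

center=(-9.3435,-10.4352) T_A=(-16.0910,2.6448) T_B=(-6.2405,3.9519) sweep=39.4586

bisector direction at 277.5585° = (0.131538,-0.991311)
center distance |VC| = r/sin(θ/2) = 14.717918/sin(70.2707°) = 15.635768
C = V + |VC|·bis = (-9.3435,-10.4352)
T_A = V + ((C−V)·d_A)·d_A = V + 5.2783·d_A = (-16.0910,2.6448)
T_B = V + ((C−V)·d_B)·d_B = V + 5.2783·d_B = (-6.2405,3.9519)
sweep = 180° − θ = 39.4586°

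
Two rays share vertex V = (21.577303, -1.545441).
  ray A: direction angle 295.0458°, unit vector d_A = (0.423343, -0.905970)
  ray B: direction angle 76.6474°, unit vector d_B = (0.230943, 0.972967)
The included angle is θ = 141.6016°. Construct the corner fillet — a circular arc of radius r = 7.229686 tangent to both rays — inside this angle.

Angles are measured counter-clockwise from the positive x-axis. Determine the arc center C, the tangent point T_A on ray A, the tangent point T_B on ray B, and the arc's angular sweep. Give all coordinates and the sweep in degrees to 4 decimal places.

bisector direction at 5.8466° = (0.994798,0.101865)
center distance |VC| = r/sin(θ/2) = 7.229686/sin(70.8008°) = 7.655476
C = V + |VC|·bis = (29.1930,-0.7656)
T_A = V + ((C−V)·d_A)·d_A = V + 2.5175·d_A = (22.6431,-3.8262)
T_B = V + ((C−V)·d_B)·d_B = V + 2.5175·d_B = (22.1587,0.9040)
sweep = 180° − θ = 38.3984°

center=(29.1930,-0.7656) T_A=(22.6431,-3.8262) T_B=(22.1587,0.9040) sweep=38.3984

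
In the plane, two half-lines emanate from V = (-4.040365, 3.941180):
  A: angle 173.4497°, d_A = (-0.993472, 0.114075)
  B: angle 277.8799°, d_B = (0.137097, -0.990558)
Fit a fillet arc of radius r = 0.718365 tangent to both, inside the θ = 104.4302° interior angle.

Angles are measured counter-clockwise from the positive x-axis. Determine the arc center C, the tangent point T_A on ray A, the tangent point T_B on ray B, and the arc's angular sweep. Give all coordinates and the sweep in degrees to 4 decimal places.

center=(-4.6756,3.2910) T_A=(-4.5936,4.0047) T_B=(-3.9640,3.3895) sweep=75.5698

bisector direction at 225.6648° = (-0.698855,-0.715264)
center distance |VC| = r/sin(θ/2) = 0.718365/sin(52.2151°) = 0.908959
C = V + |VC|·bis = (-4.6756,3.2910)
T_A = V + ((C−V)·d_A)·d_A = V + 0.5569·d_A = (-4.5936,4.0047)
T_B = V + ((C−V)·d_B)·d_B = V + 0.5569·d_B = (-3.9640,3.3895)
sweep = 180° − θ = 75.5698°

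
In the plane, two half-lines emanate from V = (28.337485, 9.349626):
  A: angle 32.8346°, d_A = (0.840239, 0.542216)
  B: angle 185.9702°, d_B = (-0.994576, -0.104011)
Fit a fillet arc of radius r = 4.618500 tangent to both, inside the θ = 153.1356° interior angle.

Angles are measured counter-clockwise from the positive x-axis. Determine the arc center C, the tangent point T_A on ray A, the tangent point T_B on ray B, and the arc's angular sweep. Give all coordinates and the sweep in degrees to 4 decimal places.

center=(26.7601,13.8283) T_A=(29.2643,9.9477) T_B=(27.2404,9.2349) sweep=26.8644

bisector direction at 109.4024° = (-0.332201,0.943209)
center distance |VC| = r/sin(θ/2) = 4.618500/sin(76.5678°) = 4.748390
C = V + |VC|·bis = (26.7601,13.8283)
T_A = V + ((C−V)·d_A)·d_A = V + 1.1030·d_A = (29.2643,9.9477)
T_B = V + ((C−V)·d_B)·d_B = V + 1.1030·d_B = (27.2404,9.2349)
sweep = 180° − θ = 26.8644°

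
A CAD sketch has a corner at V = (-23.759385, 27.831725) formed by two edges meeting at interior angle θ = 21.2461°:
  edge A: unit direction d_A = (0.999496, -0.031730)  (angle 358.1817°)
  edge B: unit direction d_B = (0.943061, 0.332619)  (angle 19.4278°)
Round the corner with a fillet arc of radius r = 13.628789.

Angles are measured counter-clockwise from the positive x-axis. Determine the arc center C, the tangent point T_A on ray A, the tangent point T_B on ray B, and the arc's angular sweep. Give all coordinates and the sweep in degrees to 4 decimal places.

bisector direction at 8.8047° = (0.988216,0.153068)
center distance |VC| = r/sin(θ/2) = 13.628789/sin(10.6230°) = 73.930176
C = V + |VC|·bis = (49.2996,39.1481)
T_A = V + ((C−V)·d_A)·d_A = V + 72.6631·d_A = (48.8671,25.5261)
T_B = V + ((C−V)·d_B)·d_B = V + 72.6631·d_B = (44.7664,52.0008)
sweep = 180° − θ = 158.7539°

center=(49.2996,39.1481) T_A=(48.8671,25.5261) T_B=(44.7664,52.0008) sweep=158.7539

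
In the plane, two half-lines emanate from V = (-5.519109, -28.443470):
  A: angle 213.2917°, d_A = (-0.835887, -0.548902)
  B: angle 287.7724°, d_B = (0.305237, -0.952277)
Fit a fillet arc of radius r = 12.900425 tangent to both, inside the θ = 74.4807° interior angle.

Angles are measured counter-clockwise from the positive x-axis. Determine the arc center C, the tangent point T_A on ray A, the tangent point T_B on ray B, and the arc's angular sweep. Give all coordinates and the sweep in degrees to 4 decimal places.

center=(-12.6238,-48.5421) T_A=(-19.7048,-37.7588) T_B=(-0.3390,-44.6044) sweep=105.5193

bisector direction at 250.5320° = (-0.333280,-0.942828)
center distance |VC| = r/sin(θ/2) = 12.900425/sin(37.2403°) = 21.317382
C = V + |VC|·bis = (-12.6238,-48.5421)
T_A = V + ((C−V)·d_A)·d_A = V + 16.9709·d_A = (-19.7048,-37.7588)
T_B = V + ((C−V)·d_B)·d_B = V + 16.9709·d_B = (-0.3390,-44.6044)
sweep = 180° − θ = 105.5193°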